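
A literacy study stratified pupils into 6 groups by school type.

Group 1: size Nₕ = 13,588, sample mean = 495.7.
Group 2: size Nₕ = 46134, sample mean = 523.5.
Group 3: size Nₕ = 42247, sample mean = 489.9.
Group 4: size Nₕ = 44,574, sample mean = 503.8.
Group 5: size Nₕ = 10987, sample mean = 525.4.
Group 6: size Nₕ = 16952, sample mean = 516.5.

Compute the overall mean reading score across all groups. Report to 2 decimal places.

N = 174482; weights Wₕ = Nₕ/N = (0.0779, 0.2644, 0.2421, 0.2555, 0.0630, 0.0972).
x̄_st = Σ Wₕ·x̄ₕ = 0.0779·495.7 + 0.2644·523.5 + 0.2421·489.9 + 0.2555·503.8 + 0.0630·525.4 + 0.0972·516.5 ≈ 507.6064...
→ 507.61.

507.61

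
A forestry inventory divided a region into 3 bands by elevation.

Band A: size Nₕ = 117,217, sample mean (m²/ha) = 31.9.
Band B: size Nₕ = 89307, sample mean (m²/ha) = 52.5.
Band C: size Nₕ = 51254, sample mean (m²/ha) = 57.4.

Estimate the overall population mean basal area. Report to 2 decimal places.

44.11

N = 117217 + 89307 + 51254 = 257778.
Weight each subgroup mean by Nₕ/N and sum.
Σ Nₕx̄ₕ = 117217·31.9 + 89307·52.5 + 51254·57.4 = 3739222.3 + 4688617.5 + 2941979.6 = 11369819.4.
Divide by N: 11369819.4 / 257778 = 44.1070... → 44.11.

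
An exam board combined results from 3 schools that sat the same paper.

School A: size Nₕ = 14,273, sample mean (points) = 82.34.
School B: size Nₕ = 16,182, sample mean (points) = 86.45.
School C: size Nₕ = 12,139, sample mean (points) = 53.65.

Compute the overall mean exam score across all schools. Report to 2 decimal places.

75.72

N = 42594; weights Wₕ = Nₕ/N = (0.3351, 0.3799, 0.2850).
x̄_st = Σ Wₕ·x̄ₕ = 0.3351·82.34 + 0.3799·86.45 + 0.2850·53.65 ≈ 75.7250...
→ 75.72.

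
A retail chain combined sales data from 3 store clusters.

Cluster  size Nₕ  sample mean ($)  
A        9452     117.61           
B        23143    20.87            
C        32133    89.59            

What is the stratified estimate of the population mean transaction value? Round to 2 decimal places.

N = 64728; weights Wₕ = Nₕ/N = (0.1460, 0.3575, 0.4964).
x̄_st = Σ Wₕ·x̄ₕ = 0.1460·117.61 + 0.3575·20.87 + 0.4964·89.59 ≈ 69.1114...
→ 69.11.

69.11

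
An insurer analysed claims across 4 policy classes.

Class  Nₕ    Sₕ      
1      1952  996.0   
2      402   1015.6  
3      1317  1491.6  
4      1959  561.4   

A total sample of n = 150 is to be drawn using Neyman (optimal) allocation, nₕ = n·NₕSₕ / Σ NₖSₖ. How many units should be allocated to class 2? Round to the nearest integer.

Σ NₕSₕ = 1952·996.0 + 402·1015.6 + 1317·1491.6 + 1959·561.4 = 5416683.
Share for 2: 408271.2/5416683 = 0.07537.
n_2 = 150 × 0.07537 = 11.306... → 11.

11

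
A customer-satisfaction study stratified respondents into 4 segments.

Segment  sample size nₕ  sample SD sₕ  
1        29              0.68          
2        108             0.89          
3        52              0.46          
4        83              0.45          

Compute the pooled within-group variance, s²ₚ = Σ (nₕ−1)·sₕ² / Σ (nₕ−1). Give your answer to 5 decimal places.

1: (29−1)·0.68² = 28·0.4624 = 12.9472
2: (108−1)·0.89² = 107·0.7921 = 84.7547
3: (52−1)·0.46² = 51·0.2116 = 10.7916
4: (83−1)·0.45² = 82·0.2025 = 16.605
Numerator = 125.0985; denominator = Σ(nₕ−1) = 268.
s²ₚ = 125.0985/268 = 0.4667854... → 0.46679.

0.46679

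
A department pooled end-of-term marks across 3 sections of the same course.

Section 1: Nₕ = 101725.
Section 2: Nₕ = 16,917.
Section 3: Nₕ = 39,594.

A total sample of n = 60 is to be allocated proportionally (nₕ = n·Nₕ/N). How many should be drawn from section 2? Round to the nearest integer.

N = 101725 + 16917 + 39594 = 158236.
n_2 = 60·16917/158236 = 6.415... → 6.

6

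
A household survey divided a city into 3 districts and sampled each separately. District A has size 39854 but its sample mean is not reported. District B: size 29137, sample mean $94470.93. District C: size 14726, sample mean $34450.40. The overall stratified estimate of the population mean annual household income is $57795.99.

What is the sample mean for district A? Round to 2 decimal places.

Σ Nₕx̄ₕ = N·μ, so 39854·x̄_A = 83717·57795.99 − (29137·94470.93 + 14726·34450.40).
= 4838506894.83 − 3259916077.81 = 1578590817.02.
x̄_A = 1578590817.02 / 39854 = 39609.3445... → 39609.34.

39609.34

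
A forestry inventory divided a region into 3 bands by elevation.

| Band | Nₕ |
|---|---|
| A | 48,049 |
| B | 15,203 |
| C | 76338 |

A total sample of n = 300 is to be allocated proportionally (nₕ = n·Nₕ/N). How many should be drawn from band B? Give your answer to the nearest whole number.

33

Share of band B = 15203/139590 = 0.10891.
Allocate 300 × 0.10891 = 32.674... → 33.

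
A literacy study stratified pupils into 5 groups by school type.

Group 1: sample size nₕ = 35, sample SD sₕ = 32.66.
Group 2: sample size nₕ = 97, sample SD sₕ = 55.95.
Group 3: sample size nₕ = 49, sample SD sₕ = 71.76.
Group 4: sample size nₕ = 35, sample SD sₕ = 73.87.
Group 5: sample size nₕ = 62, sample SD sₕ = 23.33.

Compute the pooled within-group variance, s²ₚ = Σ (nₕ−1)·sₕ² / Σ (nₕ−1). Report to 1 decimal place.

Degrees of freedom: 34 + 96 + 48 + 34 + 61 = 273.
Σ(nₕ−1)sₕ² = 34·1066.6756 + 96·3130.4025 + 48·5149.4976 + 34·5456.7769 + 61·544.2889 = 802693.5327.
s²ₚ = 802693.5327 / 273 = 2940.269... → 2940.3.

2940.3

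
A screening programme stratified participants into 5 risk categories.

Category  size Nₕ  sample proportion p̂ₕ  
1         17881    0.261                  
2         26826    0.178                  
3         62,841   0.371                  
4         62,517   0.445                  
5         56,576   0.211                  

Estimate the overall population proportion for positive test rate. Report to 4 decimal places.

0.3199

Wₕ = Nₕ/N with N = 226641: 0.0789, 0.1184, 0.2773, 0.2758, 0.2496.
p̂_st = 0.0789·0.261 + 0.1184·0.178 + 0.2773·0.371 + 0.2758·0.445 + 0.2496·0.211 ≈ 0.319949... → 0.3199.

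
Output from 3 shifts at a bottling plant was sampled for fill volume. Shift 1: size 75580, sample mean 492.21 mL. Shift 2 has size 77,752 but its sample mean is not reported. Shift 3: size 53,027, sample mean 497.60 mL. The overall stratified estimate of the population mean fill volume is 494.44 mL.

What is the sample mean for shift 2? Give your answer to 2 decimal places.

494.45

Σ Nₕx̄ₕ = N·μ, so 77752·x̄_2 = 206359·494.44 − (75580·492.21 + 53027·497.60).
= 102032143.96 − 63587467 = 38444676.96.
x̄_2 = 38444676.96 / 77752 = 494.4526... → 494.45.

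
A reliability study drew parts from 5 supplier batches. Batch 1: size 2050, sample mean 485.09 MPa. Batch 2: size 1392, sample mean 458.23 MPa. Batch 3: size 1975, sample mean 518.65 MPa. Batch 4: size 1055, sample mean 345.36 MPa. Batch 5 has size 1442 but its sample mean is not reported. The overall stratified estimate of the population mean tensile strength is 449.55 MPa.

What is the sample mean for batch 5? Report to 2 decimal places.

372.23

Σ Nₕx̄ₕ = N·μ, so 1442·x̄_5 = 7914·449.55 − (2050·485.09 + 1392·458.23 + 1975·518.65 + 1055·345.36).
= 3557738.7 − 3020979.21 = 536759.49.
x̄_5 = 536759.49 / 1442 = 372.2327... → 372.23.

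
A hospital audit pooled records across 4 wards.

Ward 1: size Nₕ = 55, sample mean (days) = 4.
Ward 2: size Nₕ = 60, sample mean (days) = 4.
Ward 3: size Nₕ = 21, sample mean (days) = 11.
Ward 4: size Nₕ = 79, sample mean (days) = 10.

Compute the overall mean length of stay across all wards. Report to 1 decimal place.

6.9

N = 55 + 60 + 21 + 79 = 215.
The stratified mean weights each stratum mean by its population share Nₕ/N.
Σ Nₕx̄ₕ = 55·4 + 60·4 + 21·11 + 79·10 = 220 + 240 + 231 + 790 = 1481.
Divide by N: 1481 / 215 = 6.888... → 6.9.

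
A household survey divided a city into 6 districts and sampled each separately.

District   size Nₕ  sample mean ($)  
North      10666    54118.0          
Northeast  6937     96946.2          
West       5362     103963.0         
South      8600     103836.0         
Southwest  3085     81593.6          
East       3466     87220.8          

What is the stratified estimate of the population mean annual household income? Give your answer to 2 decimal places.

85376.25

x̄_st = (Σ Nₕx̄ₕ) / (Σ Nₕ) = (10666·54118.0 + 6937·96946.2 + 5362·103963.0 + 8600·103836.0 + 3085·81593.6 + 3466·87220.8) / 38116
= 3254201132.2 / 38116 = 85376.2497... → 85376.25.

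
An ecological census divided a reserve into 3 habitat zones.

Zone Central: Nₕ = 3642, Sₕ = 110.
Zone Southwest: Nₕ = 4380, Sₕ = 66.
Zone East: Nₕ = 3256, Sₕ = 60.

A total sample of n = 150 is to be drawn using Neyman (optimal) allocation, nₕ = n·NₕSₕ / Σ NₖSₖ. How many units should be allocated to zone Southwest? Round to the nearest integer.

Central: NₕSₕ = 3642·110 = 400620
Southwest: NₕSₕ = 4380·66 = 289080
East: NₕSₕ = 3256·60 = 195360
Σ NₕSₕ = 885060.
n_Southwest = 150·289080/885060 = 48.993... → 49.

49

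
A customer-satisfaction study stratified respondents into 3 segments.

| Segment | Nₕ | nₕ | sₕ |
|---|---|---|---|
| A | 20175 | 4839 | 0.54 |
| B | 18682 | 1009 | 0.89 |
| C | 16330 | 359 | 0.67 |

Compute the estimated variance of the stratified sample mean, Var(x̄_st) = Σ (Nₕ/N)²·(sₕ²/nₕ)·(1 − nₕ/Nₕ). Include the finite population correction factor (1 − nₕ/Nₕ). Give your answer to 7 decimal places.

N = 55187. Term for each stratum: Wₕ²sₕ²/nₕ·(1−nₕ/Nₕ).
Var(x̄_st) = 0.0000061219 + 0.0000851038 + 0.0001070779 = 0.0001983036 → 0.0001983.

0.0001983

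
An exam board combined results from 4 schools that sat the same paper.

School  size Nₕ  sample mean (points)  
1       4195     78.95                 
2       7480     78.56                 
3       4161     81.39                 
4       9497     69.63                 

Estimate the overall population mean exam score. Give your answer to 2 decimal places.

75.74

N = 4195 + 7480 + 4161 + 9497 = 25333.
Overall mean = Σ (Nₕ/N)·x̄ₕ — weight by population share, not a simple average.
Σ Nₕx̄ₕ = 4195·78.95 + 7480·78.56 + 4161·81.39 + 9497·69.63 = 331195.25 + 587628.8 + 338663.79 + 661276.11 = 1918763.95.
Divide by N: 1918763.95 / 25333 = 75.7417... → 75.74.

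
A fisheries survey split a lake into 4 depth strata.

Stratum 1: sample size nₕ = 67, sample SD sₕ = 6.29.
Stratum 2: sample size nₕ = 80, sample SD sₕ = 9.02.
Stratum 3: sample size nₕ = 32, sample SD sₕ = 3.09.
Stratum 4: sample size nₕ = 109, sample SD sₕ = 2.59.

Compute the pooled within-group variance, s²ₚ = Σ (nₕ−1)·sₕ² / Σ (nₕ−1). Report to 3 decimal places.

Degrees of freedom: 66 + 79 + 31 + 108 = 284.
Σ(nₕ−1)sₕ² = 66·39.5641 + 79·81.3604 + 31·9.5481 + 108·6.7081 = 10059.1681.
s²ₚ = 10059.1681 / 284 = 35.41961... → 35.420.

35.420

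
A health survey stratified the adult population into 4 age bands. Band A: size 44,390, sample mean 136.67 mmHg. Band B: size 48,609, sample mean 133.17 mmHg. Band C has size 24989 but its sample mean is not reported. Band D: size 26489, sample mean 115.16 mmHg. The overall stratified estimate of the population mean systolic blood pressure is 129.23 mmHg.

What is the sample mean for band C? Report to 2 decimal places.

Σ Nₕx̄ₕ = N·μ, so 24989·x̄_C = 144477·129.23 − (44390·136.67 + 48609·133.17 + 26489·115.16).
= 18670762.71 − 15590515.07 = 3080247.64.
x̄_C = 3080247.64 / 24989 = 123.2641... → 123.26.

123.26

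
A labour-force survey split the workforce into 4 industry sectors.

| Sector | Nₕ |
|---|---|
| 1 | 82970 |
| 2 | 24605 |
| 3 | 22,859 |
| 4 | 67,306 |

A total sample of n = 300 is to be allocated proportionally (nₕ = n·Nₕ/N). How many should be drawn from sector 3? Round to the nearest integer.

35

Share of sector 3 = 22859/197740 = 0.11560.
Allocate 300 × 0.11560 = 34.680... → 35.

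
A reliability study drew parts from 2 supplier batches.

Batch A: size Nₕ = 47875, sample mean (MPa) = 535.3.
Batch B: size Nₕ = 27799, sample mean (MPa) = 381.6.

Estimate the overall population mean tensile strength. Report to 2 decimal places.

478.84

x̄_st = (Σ Nₕx̄ₕ) / (Σ Nₕ) = (47875·535.3 + 27799·381.6) / 75674
= 36235585.9 / 75674 = 478.8380... → 478.84.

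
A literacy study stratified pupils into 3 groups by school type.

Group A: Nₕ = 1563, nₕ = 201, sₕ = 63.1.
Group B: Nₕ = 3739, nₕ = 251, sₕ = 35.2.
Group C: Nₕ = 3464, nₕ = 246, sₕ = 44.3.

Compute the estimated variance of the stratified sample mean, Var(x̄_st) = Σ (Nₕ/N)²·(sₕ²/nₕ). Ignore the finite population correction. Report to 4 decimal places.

2.7736

N = 8766. Term for each stratum: Wₕ²sₕ²/nₕ.
Var(x̄_st) = 0.6297638 + 0.8980895 + 1.2457336 = 2.7735869 → 2.7736.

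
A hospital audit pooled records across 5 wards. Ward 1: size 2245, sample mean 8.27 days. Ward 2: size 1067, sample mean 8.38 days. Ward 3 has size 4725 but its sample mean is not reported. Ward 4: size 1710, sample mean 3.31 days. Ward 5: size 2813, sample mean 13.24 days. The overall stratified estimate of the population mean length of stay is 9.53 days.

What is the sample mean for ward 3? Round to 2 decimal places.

N = 2245 + 1067 + 4725 + 1710 + 2813 = 12560.
Overall total = μ·N = 9.53·12560 = 119696.8.
Subtract the known strata: 2245·8.27 + 1067·8.38 + 1710·3.31 + 2813·13.24 = 70411.83.
Remaining total for ward 3: 119696.8 − 70411.83 = 49284.97.
Divide by its size: 49284.97 / 4725 = 10.4307... → 10.43.

10.43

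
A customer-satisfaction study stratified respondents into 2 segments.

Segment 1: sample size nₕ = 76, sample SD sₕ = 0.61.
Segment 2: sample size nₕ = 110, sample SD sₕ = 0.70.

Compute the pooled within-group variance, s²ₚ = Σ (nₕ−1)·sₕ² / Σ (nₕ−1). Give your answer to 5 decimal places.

1: (76−1)·0.61² = 75·0.3721 = 27.9075
2: (110−1)·0.70² = 109·0.49 = 53.41
Numerator = 81.3175; denominator = Σ(nₕ−1) = 184.
s²ₚ = 81.3175/184 = 0.4419429... → 0.44194.

0.44194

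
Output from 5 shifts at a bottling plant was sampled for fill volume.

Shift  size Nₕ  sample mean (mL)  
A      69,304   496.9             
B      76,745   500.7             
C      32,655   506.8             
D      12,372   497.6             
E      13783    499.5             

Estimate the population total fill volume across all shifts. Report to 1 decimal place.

102453848.8

Population total = Σ Nₕ·x̄ₕ (each stratum's size times its mean).
69304·496.9 + 76745·500.7 + 32655·506.8 + 12372·497.6 + 13783·499.5 = 34437157.6 + 38426221.5 + 16549554 + 6156307.2 + 6884608.5 = 102453848.8.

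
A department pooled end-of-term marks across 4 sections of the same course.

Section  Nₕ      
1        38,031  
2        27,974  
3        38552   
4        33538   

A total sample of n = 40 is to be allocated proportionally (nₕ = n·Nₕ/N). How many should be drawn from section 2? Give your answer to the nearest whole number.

N = 38031 + 27974 + 38552 + 33538 = 138095.
n_2 = 40·27974/138095 = 8.103... → 8.

8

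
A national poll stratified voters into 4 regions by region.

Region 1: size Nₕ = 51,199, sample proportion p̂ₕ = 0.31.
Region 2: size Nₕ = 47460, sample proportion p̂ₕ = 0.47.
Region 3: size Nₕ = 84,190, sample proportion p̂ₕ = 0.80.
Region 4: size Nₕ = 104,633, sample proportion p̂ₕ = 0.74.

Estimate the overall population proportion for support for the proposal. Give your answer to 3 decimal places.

N = 51199 + 47460 + 84190 + 104633 = 287482.
Overall proportion = Σ (Nₕ/N)·p̂ₕ.
Σ Nₕp̂ₕ = 15871.69 + 22306.2 + 67352 + 77428.42 = 182958.31.
182958.31 / 287482 = 0.63642... → 0.636.

0.636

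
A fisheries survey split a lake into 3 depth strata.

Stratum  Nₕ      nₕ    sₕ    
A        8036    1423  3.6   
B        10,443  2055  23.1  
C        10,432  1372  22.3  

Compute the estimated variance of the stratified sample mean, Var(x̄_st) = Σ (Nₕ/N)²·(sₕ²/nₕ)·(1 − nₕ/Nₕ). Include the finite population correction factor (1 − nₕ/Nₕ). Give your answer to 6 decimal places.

0.068777

N = 28911; Wₕ = Nₕ/N.
stratum A: (8036/28911)²·3.6²/1423·(1 − 1423/8036) = 0.000579045
stratum B: (10443/28911)²·23.1²/2055·(1 − 2055/10443) = 0.027212573
stratum C: (10432/28911)²·22.3²/1372·(1 − 1372/10432) = 0.040985021
Sum = 0.068776639 → 0.068777.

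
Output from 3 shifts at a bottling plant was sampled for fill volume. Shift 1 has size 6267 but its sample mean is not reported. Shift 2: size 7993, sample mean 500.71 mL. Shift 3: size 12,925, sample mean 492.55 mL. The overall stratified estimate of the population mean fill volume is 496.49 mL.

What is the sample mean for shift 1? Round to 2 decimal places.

499.23

Σ Nₕx̄ₕ = N·μ, so 6267·x̄_1 = 27185·496.49 − (7993·500.71 + 12925·492.55).
= 13497080.65 − 10368383.78 = 3128696.87.
x̄_1 = 3128696.87 / 6267 = 499.2336... → 499.23.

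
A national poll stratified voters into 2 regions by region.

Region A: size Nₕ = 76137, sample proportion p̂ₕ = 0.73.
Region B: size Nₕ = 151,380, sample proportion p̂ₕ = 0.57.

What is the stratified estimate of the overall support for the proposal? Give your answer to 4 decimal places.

0.6235

Wₕ = Nₕ/N with N = 227517: 0.3346, 0.6654.
p̂_st = 0.3346·0.73 + 0.6654·0.57 ≈ 0.623543... → 0.6235.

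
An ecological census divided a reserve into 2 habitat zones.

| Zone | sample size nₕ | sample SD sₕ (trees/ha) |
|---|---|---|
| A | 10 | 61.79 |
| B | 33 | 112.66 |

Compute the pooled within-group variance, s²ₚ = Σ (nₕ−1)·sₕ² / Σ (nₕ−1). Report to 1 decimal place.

10744.3

A: (10−1)·61.79² = 9·3818.0041 = 34362.0369
B: (33−1)·112.66² = 32·12692.2756 = 406152.8192
Numerator = 440514.8561; denominator = Σ(nₕ−1) = 41.
s²ₚ = 440514.8561/41 = 10744.265... → 10744.3.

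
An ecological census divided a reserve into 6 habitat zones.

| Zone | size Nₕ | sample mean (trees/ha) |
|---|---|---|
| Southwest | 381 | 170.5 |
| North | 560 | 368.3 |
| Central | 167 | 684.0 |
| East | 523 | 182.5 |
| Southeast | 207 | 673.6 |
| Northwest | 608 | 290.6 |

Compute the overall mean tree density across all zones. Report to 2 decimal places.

N = 381 + 560 + 167 + 523 + 207 + 608 = 2446.
Weight each subgroup mean by Nₕ/N and sum.
Σ Nₕx̄ₕ = 381·170.5 + 560·368.3 + 167·684.0 + 523·182.5 + 207·673.6 + 608·290.6 = 64960.5 + 206248 + 114228 + 95447.5 + 139435.2 + 176684.8 = 797004.
Divide by N: 797004 / 2446 = 325.8397... → 325.84.

325.84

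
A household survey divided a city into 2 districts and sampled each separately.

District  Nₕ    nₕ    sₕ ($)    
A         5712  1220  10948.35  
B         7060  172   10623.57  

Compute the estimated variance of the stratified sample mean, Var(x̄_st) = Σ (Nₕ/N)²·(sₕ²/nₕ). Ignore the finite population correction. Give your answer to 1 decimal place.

220146.8

N = 12772. Term for each stratum: Wₕ²sₕ²/nₕ.
Var(x̄_st) = 19651.5175 + 200495.2570 = 220146.7745 → 220146.8.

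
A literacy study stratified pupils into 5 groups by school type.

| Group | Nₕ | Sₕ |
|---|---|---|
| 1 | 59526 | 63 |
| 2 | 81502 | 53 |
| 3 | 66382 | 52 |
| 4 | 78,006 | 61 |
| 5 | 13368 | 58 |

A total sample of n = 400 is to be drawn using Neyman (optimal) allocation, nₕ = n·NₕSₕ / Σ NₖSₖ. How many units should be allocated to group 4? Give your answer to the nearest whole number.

112

Σ NₕSₕ = 59526·63 + 81502·53 + 66382·52 + 78006·61 + 13368·58 = 17055318.
Share for 4: 4758366/17055318 = 0.27900.
n_4 = 400 × 0.27900 = 111.598... → 112.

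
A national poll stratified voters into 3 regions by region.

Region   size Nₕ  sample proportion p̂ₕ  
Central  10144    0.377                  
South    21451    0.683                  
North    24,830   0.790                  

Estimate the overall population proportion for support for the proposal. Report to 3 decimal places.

N = 10144 + 21451 + 24830 = 56425.
Overall proportion = Σ (Nₕ/N)·p̂ₕ.
Σ Nₕp̂ₕ = 3824.288 + 14651.033 + 19615.7 = 38091.021.
38091.021 / 56425 = 0.67507... → 0.675.

0.675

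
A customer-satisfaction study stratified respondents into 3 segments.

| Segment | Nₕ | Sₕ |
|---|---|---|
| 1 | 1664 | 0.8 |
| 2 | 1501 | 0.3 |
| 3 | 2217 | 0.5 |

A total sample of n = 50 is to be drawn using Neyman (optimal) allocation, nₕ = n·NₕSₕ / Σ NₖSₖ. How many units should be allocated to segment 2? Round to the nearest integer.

8

1: NₕSₕ = 1664·0.8 = 1331.2
2: NₕSₕ = 1501·0.3 = 450.3
3: NₕSₕ = 2217·0.5 = 1108.5
Σ NₕSₕ = 2890.
n_2 = 50·450.3/2890 = 7.791... → 8.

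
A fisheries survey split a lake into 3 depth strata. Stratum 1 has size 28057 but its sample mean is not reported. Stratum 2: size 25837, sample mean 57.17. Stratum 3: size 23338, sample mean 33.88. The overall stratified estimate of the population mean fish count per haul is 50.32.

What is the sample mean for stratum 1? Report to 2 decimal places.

Σ Nₕx̄ₕ = N·μ, so 28057·x̄_1 = 77232·50.32 − (25837·57.17 + 23338·33.88).
= 3886314.24 − 2267792.73 = 1618521.51.
x̄_1 = 1618521.51 / 28057 = 57.6869... → 57.69.

57.69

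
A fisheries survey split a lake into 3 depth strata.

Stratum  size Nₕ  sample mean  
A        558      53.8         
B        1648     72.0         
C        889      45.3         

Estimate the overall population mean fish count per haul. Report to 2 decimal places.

61.05

N = 3095; weights Wₕ = Nₕ/N = (0.1803, 0.5325, 0.2872).
x̄_st = Σ Wₕ·x̄ₕ = 0.1803·53.8 + 0.5325·72.0 + 0.2872·45.3 ≈ 61.0495...
→ 61.05.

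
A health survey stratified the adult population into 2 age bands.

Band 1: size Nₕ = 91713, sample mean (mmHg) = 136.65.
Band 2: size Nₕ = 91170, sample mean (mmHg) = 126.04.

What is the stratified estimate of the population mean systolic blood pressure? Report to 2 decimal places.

131.36

N = 91713 + 91170 = 182883.
Weight each subgroup mean by Nₕ/N and sum.
Σ Nₕx̄ₕ = 91713·136.65 + 91170·126.04 = 12532581.45 + 11491066.8 = 24023648.25.
Divide by N: 24023648.25 / 182883 = 131.3608... → 131.36.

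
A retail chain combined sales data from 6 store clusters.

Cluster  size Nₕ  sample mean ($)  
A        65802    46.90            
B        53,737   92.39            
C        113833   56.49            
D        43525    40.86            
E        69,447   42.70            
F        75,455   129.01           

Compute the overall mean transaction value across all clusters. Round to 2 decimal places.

N = 421799; weights Wₕ = Nₕ/N = (0.1560, 0.1274, 0.2699, 0.1032, 0.1646, 0.1789).
x̄_st = Σ Wₕ·x̄ₕ = 0.1560·46.90 + 0.1274·92.39 + 0.2699·56.49 + 0.1032·40.86 + 0.1646·42.70 + 0.1789·129.01 ≈ 68.6573...
→ 68.66.

68.66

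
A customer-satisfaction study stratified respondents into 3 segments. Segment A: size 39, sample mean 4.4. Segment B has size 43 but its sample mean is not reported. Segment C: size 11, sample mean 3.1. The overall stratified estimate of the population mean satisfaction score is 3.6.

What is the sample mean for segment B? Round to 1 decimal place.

3.0

N = 39 + 43 + 11 = 93.
Overall total = μ·N = 3.6·93 = 334.8.
Subtract the known strata: 39·4.4 + 11·3.1 = 205.7.
Remaining total for segment B: 334.8 − 205.7 = 129.1.
Divide by its size: 129.1 / 43 = 3.002... → 3.0.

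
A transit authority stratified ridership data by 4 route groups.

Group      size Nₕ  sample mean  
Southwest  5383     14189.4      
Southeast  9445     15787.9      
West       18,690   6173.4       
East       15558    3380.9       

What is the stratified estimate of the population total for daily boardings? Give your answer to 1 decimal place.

Southwest: 5383·14189.4 = 76381540.2
Southeast: 9445·15787.9 = 149116715.5
West: 18690·6173.4 = 115380846
East: 15558·3380.9 = 52600042.2
τ̂ = Σ Nₕx̄ₕ = 393479143.9.

393479143.9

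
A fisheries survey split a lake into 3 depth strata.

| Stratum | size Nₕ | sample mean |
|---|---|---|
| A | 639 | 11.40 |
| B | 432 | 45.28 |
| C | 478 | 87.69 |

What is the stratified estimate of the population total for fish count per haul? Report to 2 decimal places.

68761.38

A: 639·11.40 = 7284.6
B: 432·45.28 = 19560.96
C: 478·87.69 = 41915.82
τ̂ = Σ Nₕx̄ₕ = 68761.38.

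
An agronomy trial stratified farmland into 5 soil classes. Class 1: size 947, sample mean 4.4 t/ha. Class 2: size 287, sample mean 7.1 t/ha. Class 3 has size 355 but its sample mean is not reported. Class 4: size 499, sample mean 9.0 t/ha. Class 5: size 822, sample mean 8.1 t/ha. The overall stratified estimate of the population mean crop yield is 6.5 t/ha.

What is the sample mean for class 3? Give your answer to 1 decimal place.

N = 947 + 287 + 355 + 499 + 822 = 2910.
Overall total = μ·N = 6.5·2910 = 18915.
Subtract the known strata: 947·4.4 + 287·7.1 + 499·9.0 + 822·8.1 = 17353.7.
Remaining total for class 3: 18915 − 17353.7 = 1561.3.
Divide by its size: 1561.3 / 355 = 4.398... → 4.4.

4.4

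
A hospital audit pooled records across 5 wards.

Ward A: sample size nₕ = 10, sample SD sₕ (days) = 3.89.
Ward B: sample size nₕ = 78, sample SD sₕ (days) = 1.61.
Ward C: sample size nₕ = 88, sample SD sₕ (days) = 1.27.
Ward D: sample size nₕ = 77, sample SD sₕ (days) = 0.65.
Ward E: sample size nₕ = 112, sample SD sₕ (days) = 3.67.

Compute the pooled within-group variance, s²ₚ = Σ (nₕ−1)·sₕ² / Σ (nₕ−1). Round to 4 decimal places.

5.5646

Degrees of freedom: 9 + 77 + 87 + 76 + 111 = 360.
Σ(nₕ−1)sₕ² = 9·15.1321 + 77·2.5921 + 87·1.6129 + 76·0.4225 + 111·13.4689 = 2003.2608.
s²ₚ = 2003.2608 / 360 = 5.564613... → 5.5646.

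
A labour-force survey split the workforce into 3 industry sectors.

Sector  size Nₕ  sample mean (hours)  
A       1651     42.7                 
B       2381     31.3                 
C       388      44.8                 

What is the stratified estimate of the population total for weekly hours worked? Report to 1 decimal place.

162405.4

Estimate total by summing Nₕ·x̄ₕ over strata.
1651·42.7 + 2381·31.3 + 388·44.8 = 70497.7 + 74525.3 + 17382.4 = 162405.4.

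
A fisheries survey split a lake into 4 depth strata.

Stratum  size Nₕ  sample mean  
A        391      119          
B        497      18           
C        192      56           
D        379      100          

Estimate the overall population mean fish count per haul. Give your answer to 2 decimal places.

71.37

N = 391 + 497 + 192 + 379 = 1459.
The stratified mean weights each stratum mean by its population share Nₕ/N.
Σ Nₕx̄ₕ = 391·119 + 497·18 + 192·56 + 379·100 = 46529 + 8946 + 10752 + 37900 = 104127.
Divide by N: 104127 / 1459 = 71.3687... → 71.37.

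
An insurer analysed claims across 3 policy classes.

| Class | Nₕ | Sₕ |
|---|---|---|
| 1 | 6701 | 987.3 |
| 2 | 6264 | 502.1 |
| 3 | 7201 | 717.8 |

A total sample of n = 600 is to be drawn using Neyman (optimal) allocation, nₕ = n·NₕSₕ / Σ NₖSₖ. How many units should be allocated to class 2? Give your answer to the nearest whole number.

1: NₕSₕ = 6701·987.3 = 6615897.3
2: NₕSₕ = 6264·502.1 = 3145154.4
3: NₕSₕ = 7201·717.8 = 5168877.8
Σ NₕSₕ = 14929929.5.
n_2 = 600·3145154.4/14929929.5 = 126.397... → 126.

126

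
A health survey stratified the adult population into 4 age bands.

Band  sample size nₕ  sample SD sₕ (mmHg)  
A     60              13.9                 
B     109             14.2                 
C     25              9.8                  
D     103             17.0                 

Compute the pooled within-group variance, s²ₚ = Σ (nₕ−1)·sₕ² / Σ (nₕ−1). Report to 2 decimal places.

Degrees of freedom: 59 + 108 + 24 + 102 = 293.
Σ(nₕ−1)sₕ² = 59·193.21 + 108·201.64 + 24·96.04 + 102·289 = 64959.47.
s²ₚ = 64959.47 / 293 = 221.7047... → 221.70.

221.70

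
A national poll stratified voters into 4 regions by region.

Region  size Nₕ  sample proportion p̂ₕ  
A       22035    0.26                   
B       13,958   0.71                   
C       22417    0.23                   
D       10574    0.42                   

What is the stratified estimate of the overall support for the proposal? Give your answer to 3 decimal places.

0.366

N = 22035 + 13958 + 22417 + 10574 = 68984.
Overall proportion = Σ (Nₕ/N)·p̂ₕ.
Σ Nₕp̂ₕ = 5729.1 + 9910.18 + 5155.91 + 4441.08 = 25236.27.
25236.27 / 68984 = 0.36583... → 0.366.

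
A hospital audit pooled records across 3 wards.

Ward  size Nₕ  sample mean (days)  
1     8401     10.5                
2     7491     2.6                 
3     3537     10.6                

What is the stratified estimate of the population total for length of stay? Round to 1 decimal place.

Population total = Σ Nₕ·x̄ₕ (each stratum's size times its mean).
8401·10.5 + 7491·2.6 + 3537·10.6 = 88210.5 + 19476.6 + 37492.2 = 145179.3.

145179.3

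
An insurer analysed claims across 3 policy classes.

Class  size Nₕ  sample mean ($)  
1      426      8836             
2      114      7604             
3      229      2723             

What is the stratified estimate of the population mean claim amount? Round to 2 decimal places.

N = 426 + 114 + 229 = 769.
Weight each subgroup mean by Nₕ/N and sum.
Σ Nₕx̄ₕ = 426·8836 + 114·7604 + 229·2723 = 3764136 + 866856 + 623567 = 5254559.
Divide by N: 5254559 / 769 = 6832.9766... → 6832.98.

6832.98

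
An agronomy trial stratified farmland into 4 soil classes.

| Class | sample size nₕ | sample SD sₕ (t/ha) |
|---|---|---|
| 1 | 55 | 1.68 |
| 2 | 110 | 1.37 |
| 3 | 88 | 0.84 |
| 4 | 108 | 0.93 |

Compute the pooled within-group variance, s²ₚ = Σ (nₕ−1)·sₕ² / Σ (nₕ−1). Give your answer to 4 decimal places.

1: (55−1)·1.68² = 54·2.8224 = 152.4096
2: (110−1)·1.37² = 109·1.8769 = 204.5821
3: (88−1)·0.84² = 87·0.7056 = 61.3872
4: (108−1)·0.93² = 107·0.8649 = 92.5443
Numerator = 510.9232; denominator = Σ(nₕ−1) = 357.
s²ₚ = 510.9232/357 = 1.431157... → 1.4312.

1.4312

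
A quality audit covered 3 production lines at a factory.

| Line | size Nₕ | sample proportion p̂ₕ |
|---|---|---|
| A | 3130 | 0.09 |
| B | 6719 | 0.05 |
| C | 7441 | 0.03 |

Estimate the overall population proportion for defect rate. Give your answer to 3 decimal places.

0.049

N = 3130 + 6719 + 7441 = 17290.
Overall proportion = Σ (Nₕ/N)·p̂ₕ.
Σ Nₕp̂ₕ = 281.7 + 335.95 + 223.23 = 840.88.
840.88 / 17290 = 0.04863... → 0.049.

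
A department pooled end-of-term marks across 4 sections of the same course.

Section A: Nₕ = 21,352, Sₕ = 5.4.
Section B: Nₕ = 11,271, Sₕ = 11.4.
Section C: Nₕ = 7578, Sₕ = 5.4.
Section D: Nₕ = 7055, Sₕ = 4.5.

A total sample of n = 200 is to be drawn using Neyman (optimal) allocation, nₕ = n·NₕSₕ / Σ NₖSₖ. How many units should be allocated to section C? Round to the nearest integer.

26

A: NₕSₕ = 21352·5.4 = 115300.8
B: NₕSₕ = 11271·11.4 = 128489.4
C: NₕSₕ = 7578·5.4 = 40921.2
D: NₕSₕ = 7055·4.5 = 31747.5
Σ NₕSₕ = 316458.9.
n_C = 200·40921.2/316458.9 = 25.862... → 26.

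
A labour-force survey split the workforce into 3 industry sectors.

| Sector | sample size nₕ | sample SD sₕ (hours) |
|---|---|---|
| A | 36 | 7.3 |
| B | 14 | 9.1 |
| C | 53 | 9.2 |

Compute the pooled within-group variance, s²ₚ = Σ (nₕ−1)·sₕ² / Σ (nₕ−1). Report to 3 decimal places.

73.430

A: (36−1)·7.3² = 35·53.29 = 1865.15
B: (14−1)·9.1² = 13·82.81 = 1076.53
C: (53−1)·9.2² = 52·84.64 = 4401.28
Numerator = 7342.96; denominator = Σ(nₕ−1) = 100.
s²ₚ = 7342.96/100 = 73.4296 → 73.430.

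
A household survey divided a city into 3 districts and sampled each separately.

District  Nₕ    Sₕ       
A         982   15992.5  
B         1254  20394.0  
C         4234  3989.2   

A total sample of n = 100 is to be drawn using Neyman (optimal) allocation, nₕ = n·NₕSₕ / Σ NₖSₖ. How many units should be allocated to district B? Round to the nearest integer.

A: NₕSₕ = 982·15992.5 = 15704635
B: NₕSₕ = 1254·20394.0 = 25574076
C: NₕSₕ = 4234·3989.2 = 16890272.8
Σ NₕSₕ = 58168983.8.
n_B = 100·25574076/58168983.8 = 43.965... → 44.

44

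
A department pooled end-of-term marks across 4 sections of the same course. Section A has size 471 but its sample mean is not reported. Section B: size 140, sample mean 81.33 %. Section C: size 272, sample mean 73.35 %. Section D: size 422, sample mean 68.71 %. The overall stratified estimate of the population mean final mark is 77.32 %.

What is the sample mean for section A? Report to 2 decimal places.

Σ Nₕx̄ₕ = N·μ, so 471·x̄_A = 1305·77.32 − (140·81.33 + 272·73.35 + 422·68.71).
= 100902.6 − 60333.02 = 40569.58.
x̄_A = 40569.58 / 471 = 86.1350... → 86.13.

86.13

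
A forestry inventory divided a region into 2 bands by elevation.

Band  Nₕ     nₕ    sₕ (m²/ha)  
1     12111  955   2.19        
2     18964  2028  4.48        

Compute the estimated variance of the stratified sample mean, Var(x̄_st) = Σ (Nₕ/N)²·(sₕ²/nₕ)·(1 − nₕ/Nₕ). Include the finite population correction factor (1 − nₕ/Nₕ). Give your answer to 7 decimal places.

N = 31075; Wₕ = Nₕ/N.
band 1: (12111/31075)²·2.19²/955·(1 − 955/12111) = 0.0007026695
band 2: (18964/31075)²·4.48²/2028·(1 − 2028/18964) = 0.0032915965
Sum = 0.0039942660 → 0.0039943.

0.0039943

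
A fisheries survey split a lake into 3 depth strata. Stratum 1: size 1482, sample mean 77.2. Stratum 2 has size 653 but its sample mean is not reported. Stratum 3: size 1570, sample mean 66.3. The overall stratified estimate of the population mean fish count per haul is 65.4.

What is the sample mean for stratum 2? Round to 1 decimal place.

36.5

Σ Nₕx̄ₕ = N·μ, so 653·x̄_2 = 3705·65.4 − (1482·77.2 + 1570·66.3).
= 242307 − 218501.4 = 23805.6.
x̄_2 = 23805.6 / 653 = 36.456... → 36.5.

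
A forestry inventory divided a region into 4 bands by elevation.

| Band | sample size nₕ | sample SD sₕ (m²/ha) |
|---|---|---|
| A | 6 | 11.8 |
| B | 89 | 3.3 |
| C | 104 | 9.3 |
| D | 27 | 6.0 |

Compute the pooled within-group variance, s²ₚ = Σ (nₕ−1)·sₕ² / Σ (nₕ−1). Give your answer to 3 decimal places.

51.797

A: (6−1)·11.8² = 5·139.24 = 696.2
B: (89−1)·3.3² = 88·10.89 = 958.32
C: (104−1)·9.3² = 103·86.49 = 8908.47
D: (27−1)·6.0² = 26·36 = 936
Numerator = 11498.99; denominator = Σ(nₕ−1) = 222.
s²ₚ = 11498.99/222 = 51.79725... → 51.797.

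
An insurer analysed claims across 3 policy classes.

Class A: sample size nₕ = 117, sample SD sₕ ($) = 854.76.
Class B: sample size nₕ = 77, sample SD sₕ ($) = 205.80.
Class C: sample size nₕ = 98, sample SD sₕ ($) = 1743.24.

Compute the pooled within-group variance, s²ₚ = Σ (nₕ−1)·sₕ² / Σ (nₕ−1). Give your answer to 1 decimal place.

Degrees of freedom: 116 + 76 + 97 = 289.
Σ(nₕ−1)sₕ² = 116·730614.6576 + 76·42353.64 + 97·3038885.6976 = 382742089.5888.
s²ₚ = 382742089.5888 / 289 = 1324367.092... → 1324367.1.

1324367.1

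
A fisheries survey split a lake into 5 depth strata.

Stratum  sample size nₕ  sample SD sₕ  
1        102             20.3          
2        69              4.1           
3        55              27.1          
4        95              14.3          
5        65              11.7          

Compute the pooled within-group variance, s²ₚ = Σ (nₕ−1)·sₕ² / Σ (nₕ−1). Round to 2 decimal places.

1: (102−1)·20.3² = 101·412.09 = 41621.09
2: (69−1)·4.1² = 68·16.81 = 1143.08
3: (55−1)·27.1² = 54·734.41 = 39658.14
4: (95−1)·14.3² = 94·204.49 = 19222.06
5: (65−1)·11.7² = 64·136.89 = 8760.96
Numerator = 110405.33; denominator = Σ(nₕ−1) = 381.
s²ₚ = 110405.33/381 = 289.7778... → 289.78.

289.78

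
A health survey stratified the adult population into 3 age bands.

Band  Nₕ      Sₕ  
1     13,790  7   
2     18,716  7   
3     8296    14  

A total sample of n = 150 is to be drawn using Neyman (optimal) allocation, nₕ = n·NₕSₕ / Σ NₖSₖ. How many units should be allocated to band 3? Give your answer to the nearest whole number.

51

Σ NₕSₕ = 13790·7 + 18716·7 + 8296·14 = 343686.
Share for 3: 116144/343686 = 0.33794.
n_3 = 150 × 0.33794 = 50.690... → 51.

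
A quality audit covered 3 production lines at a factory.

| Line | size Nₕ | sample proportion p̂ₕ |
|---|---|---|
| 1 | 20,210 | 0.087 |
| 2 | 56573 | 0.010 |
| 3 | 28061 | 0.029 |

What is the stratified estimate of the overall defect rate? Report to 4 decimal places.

Wₕ = Nₕ/N with N = 104844: 0.1928, 0.5396, 0.2676.
p̂_st = 0.1928·0.087 + 0.5396·0.010 + 0.2676·0.029 ≈ 0.029928... → 0.0299.

0.0299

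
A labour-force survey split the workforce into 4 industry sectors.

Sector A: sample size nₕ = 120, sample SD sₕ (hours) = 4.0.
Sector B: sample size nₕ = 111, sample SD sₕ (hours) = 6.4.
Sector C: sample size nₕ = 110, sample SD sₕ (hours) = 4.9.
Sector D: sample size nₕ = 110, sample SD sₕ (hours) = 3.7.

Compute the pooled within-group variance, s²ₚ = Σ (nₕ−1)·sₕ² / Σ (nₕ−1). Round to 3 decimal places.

23.532

A: (120−1)·4.0² = 119·16 = 1904
B: (111−1)·6.4² = 110·40.96 = 4505.6
C: (110−1)·4.9² = 109·24.01 = 2617.09
D: (110−1)·3.7² = 109·13.69 = 1492.21
Numerator = 10518.9; denominator = Σ(nₕ−1) = 447.
s²ₚ = 10518.9/447 = 23.53221... → 23.532.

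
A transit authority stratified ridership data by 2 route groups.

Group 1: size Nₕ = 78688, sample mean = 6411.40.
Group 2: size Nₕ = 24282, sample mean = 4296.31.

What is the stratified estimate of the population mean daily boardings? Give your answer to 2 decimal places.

5912.63

N = 78688 + 24282 = 102970.
Overall mean = Σ (Nₕ/N)·x̄ₕ — weight by population share, not a simple average.
Σ Nₕx̄ₕ = 78688·6411.40 + 24282·4296.31 = 504500243.2 + 104322999.42 = 608823242.62.
Divide by N: 608823242.62 / 102970 = 5912.6274... → 5912.63.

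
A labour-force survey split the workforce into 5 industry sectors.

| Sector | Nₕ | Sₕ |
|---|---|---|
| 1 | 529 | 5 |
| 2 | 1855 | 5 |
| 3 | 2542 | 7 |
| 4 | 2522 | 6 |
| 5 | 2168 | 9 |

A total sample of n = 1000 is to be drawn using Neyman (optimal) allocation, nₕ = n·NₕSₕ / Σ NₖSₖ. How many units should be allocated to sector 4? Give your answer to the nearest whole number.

1: NₕSₕ = 529·5 = 2645
2: NₕSₕ = 1855·5 = 9275
3: NₕSₕ = 2542·7 = 17794
4: NₕSₕ = 2522·6 = 15132
5: NₕSₕ = 2168·9 = 19512
Σ NₕSₕ = 64358.
n_4 = 1000·15132/64358 = 235.122... → 235.

235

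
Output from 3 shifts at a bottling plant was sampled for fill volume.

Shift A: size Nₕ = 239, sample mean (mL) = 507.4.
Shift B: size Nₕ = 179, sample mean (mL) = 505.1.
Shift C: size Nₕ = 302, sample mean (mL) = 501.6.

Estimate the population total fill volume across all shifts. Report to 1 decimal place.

363164.7

Estimate total by summing Nₕ·x̄ₕ over strata.
239·507.4 + 179·505.1 + 302·501.6 = 121268.6 + 90412.9 + 151483.2 = 363164.7.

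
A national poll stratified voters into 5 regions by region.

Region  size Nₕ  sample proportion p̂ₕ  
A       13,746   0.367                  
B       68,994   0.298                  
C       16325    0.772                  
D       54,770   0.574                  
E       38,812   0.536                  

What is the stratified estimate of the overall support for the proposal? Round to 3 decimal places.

Wₕ = Nₕ/N with N = 192647: 0.0714, 0.3581, 0.0847, 0.2843, 0.2015.
p̂_st = 0.0714·0.367 + 0.3581·0.298 + 0.0847·0.772 + 0.2843·0.574 + 0.2015·0.536 ≈ 0.46951... → 0.470.

0.470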